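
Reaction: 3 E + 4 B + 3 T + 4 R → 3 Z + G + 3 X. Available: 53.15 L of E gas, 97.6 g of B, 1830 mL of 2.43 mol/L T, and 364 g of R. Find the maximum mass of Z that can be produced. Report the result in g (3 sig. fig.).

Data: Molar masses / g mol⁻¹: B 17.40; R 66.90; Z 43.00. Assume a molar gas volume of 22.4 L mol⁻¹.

102 g

n(E) = 53.15 / 22.4 = 2.373 mol
n(B) = 97.60 / 17.40 = 5.609 mol
n(T) = 2.43 × 1830/1000 = 4.447 mol
n(R) = 364.0 / 66.90 = 5.441 mol
n/ν for E = 2.373/3 = 0.7910
n/ν for B = 5.609/4 = 1.402
n/ν for T = 4.447/3 = 1.482
n/ν for R = 5.441/4 = 1.360
Smallest n/ν is E → limiting reagent.
n(Z) = (3/3) × 2.373 = 2.373 mol
mass = 2.373 × 43.00 = 102.0 g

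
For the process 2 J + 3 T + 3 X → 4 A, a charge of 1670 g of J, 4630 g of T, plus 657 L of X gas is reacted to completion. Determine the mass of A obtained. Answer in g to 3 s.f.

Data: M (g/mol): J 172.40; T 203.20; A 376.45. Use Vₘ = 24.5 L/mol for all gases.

7290 g

n(J) = 1670 / 172.40 = 9.687 mol
n(T) = 4630 / 203.20 = 22.79 mol
n(X) = 657.0 / 24.5 = 26.82 mol
n/ν → J: 4.844, T: 7.597, X: 8.940; J is limiting.
n(A) = (4/2) × 9.687 = 19.37 mol
mass = 19.37 × 376.45 = 7292 g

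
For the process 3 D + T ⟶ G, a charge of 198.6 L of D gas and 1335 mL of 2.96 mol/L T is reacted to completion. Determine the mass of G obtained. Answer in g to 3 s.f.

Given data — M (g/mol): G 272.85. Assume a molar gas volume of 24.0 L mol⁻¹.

n(D) = 198.6 / 24.0 = 8.275 mol
n(T) = 2.96 × 1335/1000 = 3.952 mol
n/ν for D = 8.275/3 = 2.758
n/ν for T = 3.952/1 = 3.952
Smallest n/ν is D → limiting reagent.
n(G) = (1/3) × 8.275 = 2.758 mol
mass = 2.758 × 272.85 = 752.5 g

753 g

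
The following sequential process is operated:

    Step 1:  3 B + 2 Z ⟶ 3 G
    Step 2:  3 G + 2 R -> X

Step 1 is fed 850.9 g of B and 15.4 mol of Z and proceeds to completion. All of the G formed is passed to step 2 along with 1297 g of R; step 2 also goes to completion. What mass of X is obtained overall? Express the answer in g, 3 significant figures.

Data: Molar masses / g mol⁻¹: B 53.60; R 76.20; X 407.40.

Step 1:
n(B) = 850.9 / 53.60 = 15.88 mol
n(Z) = 15.40 mol
n/ν for B = 15.88/3 = 5.293
n/ν for Z = 15.40/2 = 7.700
Smallest n/ν is B → limiting reagent.
n(G) produced = (3/3) × 15.88 = 15.88 mol
Step 2:
n(G) available = 15.88 mol
n(R) = 1297 / 76.20 = 17.02 mol
n/ν for G = 15.88/3 = 5.293
n/ν for R = 17.02/2 = 8.510
Smallest n/ν is G → limiting reagent.
n(X) = (1/3) × 15.88 = 5.293 mol
mass = 5.293 × 407.40 = 2156 g

2160 g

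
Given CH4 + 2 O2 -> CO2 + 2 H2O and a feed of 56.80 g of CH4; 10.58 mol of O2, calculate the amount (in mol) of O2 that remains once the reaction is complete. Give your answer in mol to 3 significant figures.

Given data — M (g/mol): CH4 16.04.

3.50 mol

n(CH4) = 56.80 / 16.04 = 3.541 mol
n(O2) = 10.58 mol
n/ν for CH4 = 3.541/1 = 3.541
n/ν for O2 = 10.58/2 = 5.290
Smallest n/ν is CH4 → limiting reagent.
O2 consumed = (2/1) × 3.541 = 7.082 mol
O2 remaining = 10.58 − 7.082 = 3.498 mol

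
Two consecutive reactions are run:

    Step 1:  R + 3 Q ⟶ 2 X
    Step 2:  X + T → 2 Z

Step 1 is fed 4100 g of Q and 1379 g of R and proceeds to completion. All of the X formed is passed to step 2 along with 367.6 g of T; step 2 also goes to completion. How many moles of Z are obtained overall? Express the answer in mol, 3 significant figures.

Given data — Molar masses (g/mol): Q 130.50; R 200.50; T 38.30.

19.2 mol

Step 1:
n(Q) = 4100 / 130.50 = 31.42 mol
n(R) = 1379 / 200.50 = 6.878 mol
n/ν for Q = 31.42/3 = 10.47
n/ν for R = 6.878/1 = 6.878
Smallest n/ν is R → limiting reagent.
n(X) produced = (2/1) × 6.878 = 13.76 mol
Step 2:
n(X) available = 13.76 mol
n(T) = 367.6 / 38.30 = 9.598 mol
n/ν for X = 13.76/1 = 13.76
n/ν for T = 9.598/1 = 9.598
Smallest n/ν is T → limiting reagent.
n(Z) = (2/1) × 9.598 = 19.20 mol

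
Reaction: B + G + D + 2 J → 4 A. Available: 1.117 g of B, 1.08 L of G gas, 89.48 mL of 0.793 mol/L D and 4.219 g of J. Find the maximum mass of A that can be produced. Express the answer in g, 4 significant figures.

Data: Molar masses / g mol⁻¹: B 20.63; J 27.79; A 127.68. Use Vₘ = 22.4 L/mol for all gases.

n(B) = 1.117 / 20.63 = 0.05414 mol
n(G) = 1.080 / 22.4 = 0.04821 mol
n(D) = 0.793 × 89.48/1000 = 0.07096 mol
n(J) = 4.219 / 27.79 = 0.1518 mol
n/ν for B = 0.05414/1 = 0.05414
n/ν for G = 0.04821/1 = 0.04821
n/ν for D = 0.07096/1 = 0.07096
n/ν for J = 0.1518/2 = 0.07590
Smallest n/ν is G → limiting reagent.
n(A) = (4/1) × 0.04821 = 0.1928 mol
mass = 0.1928 × 127.68 = 24.62 g

24.62 g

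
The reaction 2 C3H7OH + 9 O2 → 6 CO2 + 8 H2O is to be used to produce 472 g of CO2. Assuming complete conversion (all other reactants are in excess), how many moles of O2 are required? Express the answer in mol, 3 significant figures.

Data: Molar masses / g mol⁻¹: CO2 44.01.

16.1 mol

n(CO2) = 472 / 44.01 = 10.72 mol
n(O2) = (9/6) × 10.72 = 16.08 mol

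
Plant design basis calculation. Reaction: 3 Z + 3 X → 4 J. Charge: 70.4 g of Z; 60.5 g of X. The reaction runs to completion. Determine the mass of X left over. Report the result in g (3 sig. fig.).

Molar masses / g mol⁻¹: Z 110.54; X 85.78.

n(Z) = 70.40 / 110.54 = 0.6369 mol
n(X) = 60.50 / 85.78 = 0.7053 mol
n/ν → Z: 0.2123, X: 0.2351; Z is limiting.
X consumed = (3/3) × 0.6369 = 0.6369 mol
X remaining = 0.7053 − 0.6369 = 0.06840 mol
mass = 0.06840 × 85.78 = 5.867 g

5.87 g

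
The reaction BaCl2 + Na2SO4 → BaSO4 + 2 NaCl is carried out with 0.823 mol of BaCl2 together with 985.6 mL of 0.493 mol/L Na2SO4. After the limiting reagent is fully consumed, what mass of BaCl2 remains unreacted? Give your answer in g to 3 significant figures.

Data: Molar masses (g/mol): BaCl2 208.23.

n(BaCl2) = 0.8230 mol
n(Na2SO4) = 0.493 × 985.6/1000 = 0.4859 mol
n/ν → BaCl2: 0.8230, Na2SO4: 0.4859; Na2SO4 is limiting.
BaCl2 consumed = (1/1) × 0.4859 = 0.4859 mol
BaCl2 remaining = 0.8230 − 0.4859 = 0.3371 mol
mass = 0.3371 × 208.23 = 70.19 g

70.2 g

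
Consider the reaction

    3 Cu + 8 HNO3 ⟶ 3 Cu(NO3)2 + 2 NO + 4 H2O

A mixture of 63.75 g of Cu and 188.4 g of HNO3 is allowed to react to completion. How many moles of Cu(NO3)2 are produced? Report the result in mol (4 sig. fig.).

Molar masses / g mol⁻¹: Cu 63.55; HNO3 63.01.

n(Cu) = 63.75 / 63.55 = 1.003 mol
n(HNO3) = 188.4 / 63.01 = 2.990 mol
n/ν for Cu = 1.003/3 = 0.3343
n/ν for HNO3 = 2.990/8 = 0.3738
Smallest n/ν is Cu → limiting reagent.
n(Cu(NO3)2) = (3/3) × 1.003 = 1.003 mol

1.003 mol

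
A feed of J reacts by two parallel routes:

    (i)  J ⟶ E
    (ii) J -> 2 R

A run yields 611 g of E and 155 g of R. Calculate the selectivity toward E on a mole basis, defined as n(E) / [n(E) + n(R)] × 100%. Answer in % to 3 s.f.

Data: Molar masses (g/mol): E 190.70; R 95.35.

n(E) = 611 / 190.70 = 3.204 mol
n(R) = 155 / 95.35 = 1.626 mol
selectivity = 3.204/(3.204+1.626) × 100 = 66.34 %

66.3 %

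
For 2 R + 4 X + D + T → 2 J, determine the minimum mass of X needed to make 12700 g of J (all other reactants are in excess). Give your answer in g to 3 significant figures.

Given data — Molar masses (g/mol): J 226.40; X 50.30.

n(J) = 12700 / 226.40 = 56.10 mol
n(X) = (4/2) × 56.10 = 112.2 mol
mass = 112.2 × 50.30 = 5644 g

5640 g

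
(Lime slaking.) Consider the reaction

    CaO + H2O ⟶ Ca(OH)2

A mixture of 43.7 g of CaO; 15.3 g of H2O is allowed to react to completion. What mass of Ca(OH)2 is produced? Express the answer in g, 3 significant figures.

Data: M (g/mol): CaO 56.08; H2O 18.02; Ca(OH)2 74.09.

57.7 g

n(CaO) = 43.70 / 56.08 = 0.7792 mol
n(H2O) = 15.30 / 18.02 = 0.8491 mol
n/ν → CaO: 0.7792, H2O: 0.8491; CaO is limiting.
n(Ca(OH)2) = (1/1) × 0.7792 = 0.7792 mol
mass = 0.7792 × 74.09 = 57.73 g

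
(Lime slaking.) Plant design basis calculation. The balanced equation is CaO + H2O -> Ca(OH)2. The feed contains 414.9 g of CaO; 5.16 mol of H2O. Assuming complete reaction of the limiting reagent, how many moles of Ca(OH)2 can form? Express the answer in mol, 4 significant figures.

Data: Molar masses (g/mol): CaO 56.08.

5.160 mol

n(CaO) = 414.9 / 56.08 = 7.398 mol
n(H2O) = 5.160 mol
n/ν for CaO = 7.398/1 = 7.398
n/ν for H2O = 5.160/1 = 5.160
Smallest n/ν is H2O → limiting reagent.
n(Ca(OH)2) = (1/1) × 5.160 = 5.160 mol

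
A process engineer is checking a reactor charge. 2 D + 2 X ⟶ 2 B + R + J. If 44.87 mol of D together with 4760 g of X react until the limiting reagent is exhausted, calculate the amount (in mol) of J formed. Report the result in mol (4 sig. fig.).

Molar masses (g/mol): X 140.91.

16.89 mol

n(D) = 44.87 mol
n(X) = 4760 / 140.91 = 33.78 mol
n/ν for D = 44.87/2 = 22.44
n/ν for X = 33.78/2 = 16.89
Smallest n/ν is X → limiting reagent.
n(J) = (1/2) × 33.78 = 16.89 mol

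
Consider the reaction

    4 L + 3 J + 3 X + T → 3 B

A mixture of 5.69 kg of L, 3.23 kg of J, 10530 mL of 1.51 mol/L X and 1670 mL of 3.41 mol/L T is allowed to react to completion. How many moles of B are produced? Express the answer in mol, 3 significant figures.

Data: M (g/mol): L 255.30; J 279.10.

11.6 mol

n(L) = 5.690×1000 / 255.30 = 22.29 mol
n(J) = 3.230×1000 / 279.10 = 11.57 mol
n(X) = 1.51 × 10530/1000 = 15.90 mol
n(T) = 3.41 × 1670/1000 = 5.695 mol
n/ν for L = 22.29/4 = 5.573
n/ν for J = 11.57/3 = 3.857
n/ν for X = 15.90/3 = 5.300
n/ν for T = 5.695/1 = 5.695
Smallest n/ν is J → limiting reagent.
n(B) = (3/3) × 11.57 = 11.57 mol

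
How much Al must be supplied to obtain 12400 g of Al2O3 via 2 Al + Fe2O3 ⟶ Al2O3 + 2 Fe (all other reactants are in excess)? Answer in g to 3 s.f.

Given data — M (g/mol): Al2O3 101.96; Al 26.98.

n(Al2O3) = 12400 / 101.96 = 121.6 mol
n(Al) = (2/1) × 121.6 = 243.2 mol
mass = 243.2 × 26.98 = 6562 g

6560 g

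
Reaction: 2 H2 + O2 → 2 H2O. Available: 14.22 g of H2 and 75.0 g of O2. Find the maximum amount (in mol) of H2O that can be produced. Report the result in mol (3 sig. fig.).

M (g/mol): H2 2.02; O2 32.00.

n(H2) = 14.22 / 2.02 = 7.040 mol
n(O2) = 75.00 / 32.00 = 2.344 mol
n/ν for H2 = 7.040/2 = 3.520
n/ν for O2 = 2.344/1 = 2.344
Smallest n/ν is O2 → limiting reagent.
n(H2O) = (2/1) × 2.344 = 4.688 mol

4.69 mol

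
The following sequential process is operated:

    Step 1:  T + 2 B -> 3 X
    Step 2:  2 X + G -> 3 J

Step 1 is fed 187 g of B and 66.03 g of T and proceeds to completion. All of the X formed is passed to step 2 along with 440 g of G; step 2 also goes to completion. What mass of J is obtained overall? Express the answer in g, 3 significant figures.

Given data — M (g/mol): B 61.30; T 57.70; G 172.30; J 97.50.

Step 1:
n(B) = 187.0 / 61.30 = 3.051 mol
n(T) = 66.03 / 57.70 = 1.144 mol
n/ν → B: 1.526, T: 1.144; T is limiting.
n(X) produced = (3/1) × 1.144 = 3.432 mol
Step 2:
n(X) available = 3.432 mol
n(G) = 440.0 / 172.30 = 2.554 mol
n/ν → X: 1.716, G: 2.554; X is limiting.
n(J) = (3/2) × 3.432 = 5.148 mol
mass = 5.148 × 97.50 = 501.9 g

502 g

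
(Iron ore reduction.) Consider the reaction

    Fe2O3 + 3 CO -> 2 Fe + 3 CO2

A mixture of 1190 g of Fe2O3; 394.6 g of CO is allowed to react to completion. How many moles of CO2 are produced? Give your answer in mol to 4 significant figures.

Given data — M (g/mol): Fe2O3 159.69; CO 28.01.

n(Fe2O3) = 1190 / 159.69 = 7.452 mol
n(CO) = 394.6 / 28.01 = 14.09 mol
n/ν for Fe2O3 = 7.452/1 = 7.452
n/ν for CO = 14.09/3 = 4.697
Smallest n/ν is CO → limiting reagent.
n(CO2) = (3/3) × 14.09 = 14.09 mol

14.09 mol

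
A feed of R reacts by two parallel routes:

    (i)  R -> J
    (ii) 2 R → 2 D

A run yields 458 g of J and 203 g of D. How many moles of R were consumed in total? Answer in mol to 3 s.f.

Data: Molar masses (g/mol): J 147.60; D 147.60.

4.48 mol

n(J) = 458 / 147.60 = 3.103 mol
n(D) = 203 / 147.60 = 1.375 mol
n(R) via (i) = (1/1)×3.103 = 3.103 mol
n(R) via (ii) = (2/2)×1.375 = 1.375 mol
total n(R) = 3.103 + 1.375 = 4.478 mol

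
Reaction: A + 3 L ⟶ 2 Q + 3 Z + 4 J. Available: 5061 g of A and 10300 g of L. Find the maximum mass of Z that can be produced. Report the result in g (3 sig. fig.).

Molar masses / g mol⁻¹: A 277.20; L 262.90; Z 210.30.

n(A) = 5061 / 277.20 = 18.26 mol
n(L) = 10300 / 262.90 = 39.18 mol
n/ν for A = 18.26/1 = 18.26
n/ν for L = 39.18/3 = 13.06
Smallest n/ν is L → limiting reagent.
n(Z) = (3/3) × 39.18 = 39.18 mol
mass = 39.18 × 210.30 = 8240 g

8240 g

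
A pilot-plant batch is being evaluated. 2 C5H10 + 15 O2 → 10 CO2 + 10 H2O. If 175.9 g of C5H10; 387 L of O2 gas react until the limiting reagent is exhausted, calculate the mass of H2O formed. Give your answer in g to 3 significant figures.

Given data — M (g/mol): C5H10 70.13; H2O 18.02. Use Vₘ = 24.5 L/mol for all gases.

190 g

n(C5H10) = 175.9 / 70.13 = 2.508 mol
n(O2) = 387.0 / 24.5 = 15.80 mol
n/ν → C5H10: 1.254, O2: 1.053; O2 is limiting.
n(H2O) = (10/15) × 15.80 = 10.53 mol
mass = 10.53 × 18.02 = 189.8 g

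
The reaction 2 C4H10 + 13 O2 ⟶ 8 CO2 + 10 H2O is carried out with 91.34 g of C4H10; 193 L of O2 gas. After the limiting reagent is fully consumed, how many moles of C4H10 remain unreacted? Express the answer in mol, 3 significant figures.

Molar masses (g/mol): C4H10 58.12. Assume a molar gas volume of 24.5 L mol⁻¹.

0.360 mol

n(C4H10) = 91.34 / 58.12 = 1.572 mol
n(O2) = 193.0 / 24.5 = 7.878 mol
n/ν for C4H10 = 1.572/2 = 0.7860
n/ν for O2 = 7.878/13 = 0.6060
Smallest n/ν is O2 → limiting reagent.
C4H10 consumed = (2/13) × 7.878 = 1.212 mol
C4H10 remaining = 1.572 − 1.212 = 0.3600 mol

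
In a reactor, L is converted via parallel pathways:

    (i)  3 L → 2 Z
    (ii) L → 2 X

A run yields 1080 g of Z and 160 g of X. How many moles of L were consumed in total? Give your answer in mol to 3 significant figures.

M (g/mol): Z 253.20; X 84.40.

7.35 mol

n(Z) = 1080 / 253.20 = 4.265 mol
n(X) = 160 / 84.40 = 1.896 mol
n(L) via (i) = (3/2)×4.265 = 6.398 mol
n(L) via (ii) = (1/2)×1.896 = 0.9480 mol
total n(L) = 6.398 + 0.9480 = 7.346 mol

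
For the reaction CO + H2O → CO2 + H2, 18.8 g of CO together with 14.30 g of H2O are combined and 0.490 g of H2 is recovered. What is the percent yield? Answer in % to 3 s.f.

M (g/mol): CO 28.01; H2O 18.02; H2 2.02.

36.1 %

n(CO) = 18.80 / 28.01 = 0.6712 mol
n(H2O) = 14.30 / 18.02 = 0.7936 mol
n/ν for CO = 0.6712/1 = 0.6712
n/ν for H2O = 0.7936/1 = 0.7936
Smallest n/ν is CO → limiting reagent.
theoretical n(H2) = (1/1) × 0.6712 = 0.6712 mol → 1.356 g
% yield = 0.490 / 1.356 × 100 = 36.14 %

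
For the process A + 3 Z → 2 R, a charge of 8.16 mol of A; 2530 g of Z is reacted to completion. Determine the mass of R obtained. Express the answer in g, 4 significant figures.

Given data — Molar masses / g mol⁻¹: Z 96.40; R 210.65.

n(A) = 8.160 mol
n(Z) = 2530 / 96.40 = 26.24 mol
n/ν for A = 8.160/1 = 8.160
n/ν for Z = 26.24/3 = 8.747
Smallest n/ν is A → limiting reagent.
n(R) = (2/1) × 8.160 = 16.32 mol
mass = 16.32 × 210.65 = 3438 g

3438 g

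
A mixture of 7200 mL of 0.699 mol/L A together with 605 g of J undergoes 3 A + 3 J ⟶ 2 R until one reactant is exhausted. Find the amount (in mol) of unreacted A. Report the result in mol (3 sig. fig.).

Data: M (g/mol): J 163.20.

n(A) = 0.699 × 7200/1000 = 5.033 mol
n(J) = 605.0 / 163.20 = 3.707 mol
n/ν for A = 5.033/3 = 1.678
n/ν for J = 3.707/3 = 1.236
Smallest n/ν is J → limiting reagent.
A consumed = (3/3) × 3.707 = 3.707 mol
A remaining = 5.033 − 3.707 = 1.326 mol

1.33 mol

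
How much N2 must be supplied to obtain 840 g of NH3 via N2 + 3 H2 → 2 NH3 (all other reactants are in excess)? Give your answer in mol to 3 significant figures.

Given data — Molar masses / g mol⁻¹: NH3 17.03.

24.7 mol

n(NH3) = 840 / 17.03 = 49.32 mol
n(N2) = (1/2) × 49.32 = 24.66 mol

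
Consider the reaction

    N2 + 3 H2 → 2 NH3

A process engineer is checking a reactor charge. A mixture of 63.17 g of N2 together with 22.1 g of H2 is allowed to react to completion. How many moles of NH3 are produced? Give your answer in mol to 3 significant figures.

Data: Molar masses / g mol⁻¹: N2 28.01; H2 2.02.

4.51 mol

n(N2) = 63.17 / 28.01 = 2.255 mol
n(H2) = 22.10 / 2.02 = 10.94 mol
n/ν → N2: 2.255, H2: 3.647; N2 is limiting.
n(NH3) = (2/1) × 2.255 = 4.510 mol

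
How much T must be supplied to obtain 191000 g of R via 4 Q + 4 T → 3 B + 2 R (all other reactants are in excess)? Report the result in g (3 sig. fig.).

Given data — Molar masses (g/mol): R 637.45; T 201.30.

n(R) = 191000 / 637.45 = 299.6 mol
n(T) = (4/2) × 299.6 = 599.2 mol
mass = 599.2 × 201.30 = 120600 g

121000 g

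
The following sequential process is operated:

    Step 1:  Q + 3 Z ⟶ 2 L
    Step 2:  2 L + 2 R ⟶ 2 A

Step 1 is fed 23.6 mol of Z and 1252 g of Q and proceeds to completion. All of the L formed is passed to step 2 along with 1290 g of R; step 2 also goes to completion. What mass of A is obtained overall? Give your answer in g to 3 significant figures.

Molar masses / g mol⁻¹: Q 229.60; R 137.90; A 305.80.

Step 1:
n(Z) = 23.60 mol
n(Q) = 1252 / 229.60 = 5.453 mol
n/ν for Z = 23.60/3 = 7.867
n/ν for Q = 5.453/1 = 5.453
Smallest n/ν is Q → limiting reagent.
n(L) produced = (2/1) × 5.453 = 10.91 mol
Step 2:
n(L) available = 10.91 mol
n(R) = 1290 / 137.90 = 9.355 mol
n/ν for L = 10.91/2 = 5.455
n/ν for R = 9.355/2 = 4.678
Smallest n/ν is R → limiting reagent.
n(A) = (2/2) × 9.355 = 9.355 mol
mass = 9.355 × 305.80 = 2861 g

2860 g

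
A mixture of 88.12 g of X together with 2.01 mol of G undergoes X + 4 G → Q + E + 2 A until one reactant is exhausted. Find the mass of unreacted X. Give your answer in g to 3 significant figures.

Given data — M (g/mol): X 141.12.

17.2 g

n(X) = 88.12 / 141.12 = 0.6244 mol
n(G) = 2.010 mol
n/ν → X: 0.6244, G: 0.5025; G is limiting.
X consumed = (1/4) × 2.010 = 0.5025 mol
X remaining = 0.6244 − 0.5025 = 0.1219 mol
mass = 0.1219 × 141.12 = 17.20 g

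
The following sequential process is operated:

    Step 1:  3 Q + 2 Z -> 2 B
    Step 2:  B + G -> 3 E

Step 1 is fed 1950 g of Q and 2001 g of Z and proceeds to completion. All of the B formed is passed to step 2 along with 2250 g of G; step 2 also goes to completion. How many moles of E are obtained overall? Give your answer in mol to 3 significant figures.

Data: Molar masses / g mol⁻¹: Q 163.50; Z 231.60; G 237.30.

Step 1:
n(Q) = 1950 / 163.50 = 11.93 mol
n(Z) = 2001 / 231.60 = 8.640 mol
n/ν for Q = 11.93/3 = 3.977
n/ν for Z = 8.640/2 = 4.320
Smallest n/ν is Q → limiting reagent.
n(B) produced = (2/3) × 11.93 = 7.953 mol
Step 2:
n(B) available = 7.953 mol
n(G) = 2250 / 237.30 = 9.482 mol
n/ν for B = 7.953/1 = 7.953
n/ν for G = 9.482/1 = 9.482
Smallest n/ν is B → limiting reagent.
n(E) = (3/1) × 7.953 = 23.86 mol

23.9 mol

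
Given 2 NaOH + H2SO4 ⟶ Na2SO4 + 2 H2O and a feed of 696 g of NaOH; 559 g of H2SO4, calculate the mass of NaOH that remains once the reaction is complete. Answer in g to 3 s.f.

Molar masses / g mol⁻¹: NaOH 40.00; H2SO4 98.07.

n(NaOH) = 696.0 / 40.00 = 17.40 mol
n(H2SO4) = 559.0 / 98.07 = 5.700 mol
n/ν → NaOH: 8.700, H2SO4: 5.700; H2SO4 is limiting.
NaOH consumed = (2/1) × 5.700 = 11.40 mol
NaOH remaining = 17.40 − 11.40 = 6.000 mol
mass = 6.000 × 40.00 = 240.0 g

240 g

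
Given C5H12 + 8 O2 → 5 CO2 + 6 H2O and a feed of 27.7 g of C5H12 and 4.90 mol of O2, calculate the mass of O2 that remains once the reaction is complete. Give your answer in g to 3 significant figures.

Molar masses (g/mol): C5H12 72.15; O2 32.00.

58.5 g

n(C5H12) = 27.70 / 72.15 = 0.3839 mol
n(O2) = 4.900 mol
n/ν → C5H12: 0.3839, O2: 0.6125; C5H12 is limiting.
O2 consumed = (8/1) × 0.3839 = 3.071 mol
O2 remaining = 4.900 − 3.071 = 1.829 mol
mass = 1.829 × 32.00 = 58.53 g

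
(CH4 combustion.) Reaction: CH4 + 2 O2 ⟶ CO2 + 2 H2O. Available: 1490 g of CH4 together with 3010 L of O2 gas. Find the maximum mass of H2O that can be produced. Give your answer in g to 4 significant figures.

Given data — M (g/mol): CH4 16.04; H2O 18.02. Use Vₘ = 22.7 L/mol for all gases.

2389 g

n(CH4) = 1490 / 16.04 = 92.89 mol
n(O2) = 3010 / 22.7 = 132.6 mol
n/ν → CH4: 92.89, O2: 66.30; O2 is limiting.
n(H2O) = (2/2) × 132.6 = 132.6 mol
mass = 132.6 × 18.02 = 2389 g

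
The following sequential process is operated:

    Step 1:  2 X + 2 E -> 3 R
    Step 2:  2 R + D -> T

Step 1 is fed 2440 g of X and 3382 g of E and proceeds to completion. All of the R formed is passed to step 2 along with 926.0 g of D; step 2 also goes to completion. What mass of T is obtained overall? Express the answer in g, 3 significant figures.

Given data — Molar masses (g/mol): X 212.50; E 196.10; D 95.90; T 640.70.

5520 g

Step 1:
n(X) = 2440 / 212.50 = 11.48 mol
n(E) = 3382 / 196.10 = 17.25 mol
n/ν for X = 11.48/2 = 5.740
n/ν for E = 17.25/2 = 8.625
Smallest n/ν is X → limiting reagent.
n(R) produced = (3/2) × 11.48 = 17.22 mol
Step 2:
n(R) available = 17.22 mol
n(D) = 926.0 / 95.90 = 9.656 mol
n/ν for R = 17.22/2 = 8.610
n/ν for D = 9.656/1 = 9.656
Smallest n/ν is R → limiting reagent.
n(T) = (1/2) × 17.22 = 8.610 mol
mass = 8.610 × 640.70 = 5516 g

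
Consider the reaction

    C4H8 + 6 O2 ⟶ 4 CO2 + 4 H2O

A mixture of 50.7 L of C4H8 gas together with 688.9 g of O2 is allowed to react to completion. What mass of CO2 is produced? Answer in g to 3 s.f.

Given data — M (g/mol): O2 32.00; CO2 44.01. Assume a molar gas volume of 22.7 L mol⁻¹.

393 g

n(C4H8) = 50.70 / 22.7 = 2.233 mol
n(O2) = 688.9 / 32.00 = 21.53 mol
n/ν for C4H8 = 2.233/1 = 2.233
n/ν for O2 = 21.53/6 = 3.588
Smallest n/ν is C4H8 → limiting reagent.
n(CO2) = (4/1) × 2.233 = 8.932 mol
mass = 8.932 × 44.01 = 393.1 g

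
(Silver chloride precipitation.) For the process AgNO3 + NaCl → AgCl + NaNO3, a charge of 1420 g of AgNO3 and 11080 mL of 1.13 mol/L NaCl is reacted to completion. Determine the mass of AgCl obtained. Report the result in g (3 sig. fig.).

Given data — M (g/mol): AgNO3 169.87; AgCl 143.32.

n(AgNO3) = 1420 / 169.87 = 8.359 mol
n(NaCl) = 1.13 × 11080/1000 = 12.52 mol
n/ν → AgNO3: 8.359, NaCl: 12.52; AgNO3 is limiting.
n(AgCl) = (1/1) × 8.359 = 8.359 mol
mass = 8.359 × 143.32 = 1198 g

1200 g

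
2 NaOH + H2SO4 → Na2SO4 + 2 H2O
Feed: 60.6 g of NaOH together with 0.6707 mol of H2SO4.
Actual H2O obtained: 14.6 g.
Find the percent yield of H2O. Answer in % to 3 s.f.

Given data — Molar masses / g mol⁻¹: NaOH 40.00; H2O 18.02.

n(NaOH) = 60.60 / 40.00 = 1.515 mol
n(H2SO4) = 0.6707 mol
n/ν for NaOH = 1.515/2 = 0.7575
n/ν for H2SO4 = 0.6707/1 = 0.6707
Smallest n/ν is H2SO4 → limiting reagent.
theoretical n(H2O) = (2/1) × 0.6707 = 1.341 mol → 24.16 g
% yield = 14.6 / 24.16 × 100 = 60.43 %

60.4 %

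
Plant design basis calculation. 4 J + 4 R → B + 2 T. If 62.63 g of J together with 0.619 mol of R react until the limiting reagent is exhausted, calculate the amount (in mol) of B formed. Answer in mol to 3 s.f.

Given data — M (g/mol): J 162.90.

0.0961 mol

n(J) = 62.63 / 162.90 = 0.3845 mol
n(R) = 0.6190 mol
n/ν for J = 0.3845/4 = 0.09613
n/ν for R = 0.6190/4 = 0.1548
Smallest n/ν is J → limiting reagent.
n(B) = (1/4) × 0.3845 = 0.09613 mol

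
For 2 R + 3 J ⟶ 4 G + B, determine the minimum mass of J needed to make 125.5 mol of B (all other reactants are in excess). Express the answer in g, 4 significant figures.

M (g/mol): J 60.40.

n(B) = 125.5 mol
n(J) = (3/1) × 125.5 = 376.5 mol
mass = 376.5 × 60.40 = 22740 g

22740 g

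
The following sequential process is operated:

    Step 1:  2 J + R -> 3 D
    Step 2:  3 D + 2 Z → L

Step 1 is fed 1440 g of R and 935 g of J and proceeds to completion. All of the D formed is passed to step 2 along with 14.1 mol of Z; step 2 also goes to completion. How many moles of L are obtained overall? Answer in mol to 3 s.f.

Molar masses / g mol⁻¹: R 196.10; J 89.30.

Step 1:
n(R) = 1440 / 196.10 = 7.343 mol
n(J) = 935.0 / 89.30 = 10.47 mol
n/ν for R = 7.343/1 = 7.343
n/ν for J = 10.47/2 = 5.235
Smallest n/ν is J → limiting reagent.
n(D) produced = (3/2) × 10.47 = 15.71 mol
Step 2:
n(D) available = 15.71 mol
n(Z) = 14.10 mol
n/ν for D = 15.71/3 = 5.237
n/ν for Z = 14.10/2 = 7.050
Smallest n/ν is D → limiting reagent.
n(L) = (1/3) × 15.71 = 5.237 mol

5.24 mol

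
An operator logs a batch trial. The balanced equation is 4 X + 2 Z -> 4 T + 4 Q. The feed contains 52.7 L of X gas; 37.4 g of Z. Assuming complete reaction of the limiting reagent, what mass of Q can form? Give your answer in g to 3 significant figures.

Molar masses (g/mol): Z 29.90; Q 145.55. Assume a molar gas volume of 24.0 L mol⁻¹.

n(X) = 52.70 / 24.0 = 2.196 mol
n(Z) = 37.40 / 29.90 = 1.251 mol
n/ν for X = 2.196/4 = 0.5490
n/ν for Z = 1.251/2 = 0.6255
Smallest n/ν is X → limiting reagent.
n(Q) = (4/4) × 2.196 = 2.196 mol
mass = 2.196 × 145.55 = 319.6 g

320 g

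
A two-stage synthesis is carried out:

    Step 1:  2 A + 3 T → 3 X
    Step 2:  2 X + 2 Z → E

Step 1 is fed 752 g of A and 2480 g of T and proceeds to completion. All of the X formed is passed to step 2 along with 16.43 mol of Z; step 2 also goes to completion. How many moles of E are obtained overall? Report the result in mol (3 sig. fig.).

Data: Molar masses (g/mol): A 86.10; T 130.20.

6.55 mol

Step 1:
n(A) = 752.0 / 86.10 = 8.734 mol
n(T) = 2480 / 130.20 = 19.05 mol
n/ν → A: 4.367, T: 6.350; A is limiting.
n(X) produced = (3/2) × 8.734 = 13.10 mol
Step 2:
n(X) available = 13.10 mol
n(Z) = 16.43 mol
n/ν → X: 6.550, Z: 8.215; X is limiting.
n(E) = (1/2) × 13.10 = 6.550 mol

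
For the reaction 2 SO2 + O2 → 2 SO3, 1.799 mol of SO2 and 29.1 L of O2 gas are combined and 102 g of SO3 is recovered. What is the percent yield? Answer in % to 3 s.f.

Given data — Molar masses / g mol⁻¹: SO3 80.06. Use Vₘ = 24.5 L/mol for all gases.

n(SO2) = 1.799 mol
n(O2) = 29.10 / 24.5 = 1.188 mol
n/ν → SO2: 0.8995, O2: 1.188; SO2 is limiting.
theoretical n(SO3) = (2/2) × 1.799 = 1.799 mol → 144.0 g
% yield = 102 / 144.0 × 100 = 70.83 %

70.8 %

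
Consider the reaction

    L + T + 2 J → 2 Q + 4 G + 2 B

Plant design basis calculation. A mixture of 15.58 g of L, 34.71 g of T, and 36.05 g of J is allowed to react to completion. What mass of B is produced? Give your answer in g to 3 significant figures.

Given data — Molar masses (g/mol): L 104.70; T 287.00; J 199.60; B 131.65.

23.8 g

n(L) = 15.58 / 104.70 = 0.1488 mol
n(T) = 34.71 / 287.00 = 0.1209 mol
n(J) = 36.05 / 199.60 = 0.1806 mol
n/ν → L: 0.1488, T: 0.1209, J: 0.09030; J is limiting.
n(B) = (2/2) × 0.1806 = 0.1806 mol
mass = 0.1806 × 131.65 = 23.78 g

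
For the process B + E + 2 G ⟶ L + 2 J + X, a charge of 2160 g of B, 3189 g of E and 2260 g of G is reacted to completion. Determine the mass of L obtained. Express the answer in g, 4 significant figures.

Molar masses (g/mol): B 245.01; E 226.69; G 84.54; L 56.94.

n(B) = 2160 / 245.01 = 8.816 mol
n(E) = 3189 / 226.69 = 14.07 mol
n(G) = 2260 / 84.54 = 26.73 mol
n/ν for B = 8.816/1 = 8.816
n/ν for E = 14.07/1 = 14.07
n/ν for G = 26.73/2 = 13.37
Smallest n/ν is B → limiting reagent.
n(L) = (1/1) × 8.816 = 8.816 mol
mass = 8.816 × 56.94 = 502.0 g

502.0 g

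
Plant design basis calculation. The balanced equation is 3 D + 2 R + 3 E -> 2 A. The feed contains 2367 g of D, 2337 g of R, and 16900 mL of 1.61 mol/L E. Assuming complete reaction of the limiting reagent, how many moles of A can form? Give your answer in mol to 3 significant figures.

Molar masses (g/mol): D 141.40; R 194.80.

n(D) = 2367 / 141.40 = 16.74 mol
n(R) = 2337 / 194.80 = 12.00 mol
n(E) = 1.61 × 16900/1000 = 27.21 mol
n/ν for D = 16.74/3 = 5.580
n/ν for R = 12.00/2 = 6.000
n/ν for E = 27.21/3 = 9.070
Smallest n/ν is D → limiting reagent.
n(A) = (2/3) × 16.74 = 11.16 mol

11.2 mol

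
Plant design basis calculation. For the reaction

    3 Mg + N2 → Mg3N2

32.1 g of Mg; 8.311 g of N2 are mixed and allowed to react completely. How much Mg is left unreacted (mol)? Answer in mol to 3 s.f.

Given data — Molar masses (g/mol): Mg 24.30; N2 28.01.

0.431 mol

n(Mg) = 32.10 / 24.30 = 1.321 mol
n(N2) = 8.311 / 28.01 = 0.2967 mol
n/ν for Mg = 1.321/3 = 0.4403
n/ν for N2 = 0.2967/1 = 0.2967
Smallest n/ν is N2 → limiting reagent.
Mg consumed = (3/1) × 0.2967 = 0.8901 mol
Mg remaining = 1.321 − 0.8901 = 0.4309 mol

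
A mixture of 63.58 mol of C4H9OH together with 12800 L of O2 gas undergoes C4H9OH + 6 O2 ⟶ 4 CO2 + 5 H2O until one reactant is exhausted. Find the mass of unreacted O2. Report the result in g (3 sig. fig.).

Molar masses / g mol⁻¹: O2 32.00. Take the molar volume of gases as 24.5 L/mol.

n(C4H9OH) = 63.58 mol
n(O2) = 12800 / 24.5 = 522.4 mol
n/ν → C4H9OH: 63.58, O2: 87.07; C4H9OH is limiting.
O2 consumed = (6/1) × 63.58 = 381.5 mol
O2 remaining = 522.4 − 381.5 = 140.9 mol
mass = 140.9 × 32.00 = 4509 g

4510 g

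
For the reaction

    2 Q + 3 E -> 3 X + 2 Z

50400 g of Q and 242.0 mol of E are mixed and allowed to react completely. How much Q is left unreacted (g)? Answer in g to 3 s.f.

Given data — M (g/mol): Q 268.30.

n(Q) = 50400 / 268.30 = 187.8 mol
n(E) = 242.0 mol
n/ν for Q = 187.8/2 = 93.90
n/ν for E = 242.0/3 = 80.67
Smallest n/ν is E → limiting reagent.
Q consumed = (2/3) × 242.0 = 161.3 mol
Q remaining = 187.8 − 161.3 = 26.50 mol
mass = 26.50 × 268.30 = 7110 g

7110 g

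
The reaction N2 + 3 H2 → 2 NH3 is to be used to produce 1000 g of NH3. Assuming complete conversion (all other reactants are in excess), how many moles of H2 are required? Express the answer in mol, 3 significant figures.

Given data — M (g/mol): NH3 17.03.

88.1 mol

n(NH3) = 1000 / 17.03 = 58.72 mol
n(H2) = (3/2) × 58.72 = 88.08 mol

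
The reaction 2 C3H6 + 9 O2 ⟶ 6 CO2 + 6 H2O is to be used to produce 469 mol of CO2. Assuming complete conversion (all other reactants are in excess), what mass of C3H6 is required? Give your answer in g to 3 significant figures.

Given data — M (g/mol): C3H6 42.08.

n(CO2) = 469.0 mol
n(C3H6) = (2/6) × 469.0 = 156.3 mol
mass = 156.3 × 42.08 = 6577 g

6580 g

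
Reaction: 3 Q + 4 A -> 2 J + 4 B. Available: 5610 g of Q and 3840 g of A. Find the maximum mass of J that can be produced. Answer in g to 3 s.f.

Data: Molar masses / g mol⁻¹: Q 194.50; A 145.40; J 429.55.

n(Q) = 5610 / 194.50 = 28.84 mol
n(A) = 3840 / 145.40 = 26.41 mol
n/ν → Q: 9.613, A: 6.603; A is limiting.
n(J) = (2/4) × 26.41 = 13.21 mol
mass = 13.21 × 429.55 = 5674 g

5670 g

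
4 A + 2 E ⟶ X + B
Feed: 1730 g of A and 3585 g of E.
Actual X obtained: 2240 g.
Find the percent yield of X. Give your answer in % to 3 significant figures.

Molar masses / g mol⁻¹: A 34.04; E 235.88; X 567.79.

51.9 %

n(A) = 1730 / 34.04 = 50.82 mol
n(E) = 3585 / 235.88 = 15.20 mol
n/ν for A = 50.82/4 = 12.71
n/ν for E = 15.20/2 = 7.600
Smallest n/ν is E → limiting reagent.
theoretical n(X) = (1/2) × 15.20 = 7.600 mol → 4315 g
% yield = 2240 / 4315 × 100 = 51.91 %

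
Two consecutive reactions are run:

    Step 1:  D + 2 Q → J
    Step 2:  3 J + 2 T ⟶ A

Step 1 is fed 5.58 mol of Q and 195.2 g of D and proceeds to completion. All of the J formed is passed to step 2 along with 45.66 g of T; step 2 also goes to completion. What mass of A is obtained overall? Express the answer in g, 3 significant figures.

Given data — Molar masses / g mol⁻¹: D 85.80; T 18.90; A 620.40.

470 g

Step 1:
n(Q) = 5.580 mol
n(D) = 195.2 / 85.80 = 2.275 mol
n/ν for Q = 5.580/2 = 2.790
n/ν for D = 2.275/1 = 2.275
Smallest n/ν is D → limiting reagent.
n(J) produced = (1/1) × 2.275 = 2.275 mol
Step 2:
n(J) available = 2.275 mol
n(T) = 45.66 / 18.90 = 2.416 mol
n/ν for J = 2.275/3 = 0.7583
n/ν for T = 2.416/2 = 1.208
Smallest n/ν is J → limiting reagent.
n(A) = (1/3) × 2.275 = 0.7583 mol
mass = 0.7583 × 620.40 = 470.4 g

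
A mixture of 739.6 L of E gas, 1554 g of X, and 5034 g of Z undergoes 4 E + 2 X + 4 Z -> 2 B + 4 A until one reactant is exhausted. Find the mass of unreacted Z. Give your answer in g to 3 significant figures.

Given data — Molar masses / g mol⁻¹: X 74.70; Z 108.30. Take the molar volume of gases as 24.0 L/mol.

n(E) = 739.6 / 24.0 = 30.82 mol
n(X) = 1554 / 74.70 = 20.80 mol
n(Z) = 5034 / 108.30 = 46.48 mol
n/ν → E: 7.705, X: 10.40, Z: 11.62; E is limiting.
Z consumed = (4/4) × 30.82 = 30.82 mol
Z remaining = 46.48 − 30.82 = 15.66 mol
mass = 15.66 × 108.30 = 1696 g

1700 g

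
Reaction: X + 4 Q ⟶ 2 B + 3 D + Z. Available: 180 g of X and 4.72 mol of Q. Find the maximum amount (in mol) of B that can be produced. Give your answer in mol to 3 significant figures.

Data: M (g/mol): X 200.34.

n(X) = 180.0 / 200.34 = 0.8985 mol
n(Q) = 4.720 mol
n/ν → X: 0.8985, Q: 1.180; X is limiting.
n(B) = (2/1) × 0.8985 = 1.797 mol

1.80 mol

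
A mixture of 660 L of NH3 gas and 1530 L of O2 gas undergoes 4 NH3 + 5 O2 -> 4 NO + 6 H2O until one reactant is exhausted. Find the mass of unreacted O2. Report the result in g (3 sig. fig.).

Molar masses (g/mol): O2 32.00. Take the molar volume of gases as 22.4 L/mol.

n(NH3) = 660.0 / 22.4 = 29.46 mol
n(O2) = 1530 / 22.4 = 68.30 mol
n/ν for NH3 = 29.46/4 = 7.365
n/ν for O2 = 68.30/5 = 13.66
Smallest n/ν is NH3 → limiting reagent.
O2 consumed = (5/4) × 29.46 = 36.83 mol
O2 remaining = 68.30 − 36.83 = 31.47 mol
mass = 31.47 × 32.00 = 1007 g

1010 g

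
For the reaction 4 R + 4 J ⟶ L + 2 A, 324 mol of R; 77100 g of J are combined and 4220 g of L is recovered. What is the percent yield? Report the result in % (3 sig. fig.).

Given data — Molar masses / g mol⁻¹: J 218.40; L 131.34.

n(R) = 324.0 mol
n(J) = 77100 / 218.40 = 353.0 mol
n/ν → R: 81.00, J: 88.25; R is limiting.
theoretical n(L) = (1/4) × 324.0 = 81.00 mol → 10640 g
% yield = 4220 / 10640 × 100 = 39.66 %

39.7 %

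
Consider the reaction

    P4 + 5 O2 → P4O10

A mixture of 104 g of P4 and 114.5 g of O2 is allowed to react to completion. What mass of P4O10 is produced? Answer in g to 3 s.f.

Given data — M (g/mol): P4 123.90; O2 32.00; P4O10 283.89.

n(P4) = 104.0 / 123.90 = 0.8394 mol
n(O2) = 114.5 / 32.00 = 3.578 mol
n/ν for P4 = 0.8394/1 = 0.8394
n/ν for O2 = 3.578/5 = 0.7156
Smallest n/ν is O2 → limiting reagent.
n(P4O10) = (1/5) × 3.578 = 0.7156 mol
mass = 0.7156 × 283.89 = 203.2 g

203 g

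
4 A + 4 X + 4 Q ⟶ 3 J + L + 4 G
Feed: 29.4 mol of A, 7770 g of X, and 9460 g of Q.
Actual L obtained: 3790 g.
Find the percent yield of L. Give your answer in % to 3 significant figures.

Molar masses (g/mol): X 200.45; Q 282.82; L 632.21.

n(A) = 29.40 mol
n(X) = 7770 / 200.45 = 38.76 mol
n(Q) = 9460 / 282.82 = 33.45 mol
n/ν for A = 29.40/4 = 7.350
n/ν for X = 38.76/4 = 9.690
n/ν for Q = 33.45/4 = 8.363
Smallest n/ν is A → limiting reagent.
theoretical n(L) = (1/4) × 29.40 = 7.350 mol → 4647 g
% yield = 3790 / 4647 × 100 = 81.56 %

81.6 %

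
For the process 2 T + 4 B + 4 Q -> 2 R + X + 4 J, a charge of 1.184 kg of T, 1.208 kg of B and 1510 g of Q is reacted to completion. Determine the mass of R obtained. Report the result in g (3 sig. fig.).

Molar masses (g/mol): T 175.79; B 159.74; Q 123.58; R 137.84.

521 g

n(T) = 1.184×1000 / 175.79 = 6.735 mol
n(B) = 1.208×1000 / 159.74 = 7.562 mol
n(Q) = 1510 / 123.58 = 12.22 mol
n/ν → T: 3.368, B: 1.891, Q: 3.055; B is limiting.
n(R) = (2/4) × 7.562 = 3.781 mol
mass = 3.781 × 137.84 = 521.2 g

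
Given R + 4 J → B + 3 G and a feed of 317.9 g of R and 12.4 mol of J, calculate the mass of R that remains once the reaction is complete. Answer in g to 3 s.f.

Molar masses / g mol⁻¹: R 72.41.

n(R) = 317.9 / 72.41 = 4.390 mol
n(J) = 12.40 mol
n/ν → R: 4.390, J: 3.100; J is limiting.
R consumed = (1/4) × 12.40 = 3.100 mol
R remaining = 4.390 − 3.100 = 1.290 mol
mass = 1.290 × 72.41 = 93.41 g

93.4 g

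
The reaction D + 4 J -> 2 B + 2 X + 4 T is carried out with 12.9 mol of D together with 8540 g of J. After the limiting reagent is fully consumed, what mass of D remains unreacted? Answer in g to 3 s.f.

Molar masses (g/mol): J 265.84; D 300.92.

n(D) = 12.90 mol
n(J) = 8540 / 265.84 = 32.12 mol
n/ν → D: 12.90, J: 8.030; J is limiting.
D consumed = (1/4) × 32.12 = 8.030 mol
D remaining = 12.90 − 8.030 = 4.870 mol
mass = 4.870 × 300.92 = 1465 g

1470 g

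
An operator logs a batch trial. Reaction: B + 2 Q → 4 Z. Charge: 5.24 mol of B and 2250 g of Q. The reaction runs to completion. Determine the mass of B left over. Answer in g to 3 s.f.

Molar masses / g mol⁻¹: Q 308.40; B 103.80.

n(B) = 5.240 mol
n(Q) = 2250 / 308.40 = 7.296 mol
n/ν → B: 5.240, Q: 3.648; Q is limiting.
B consumed = (1/2) × 7.296 = 3.648 mol
B remaining = 5.240 − 3.648 = 1.592 mol
mass = 1.592 × 103.80 = 165.2 g

165 g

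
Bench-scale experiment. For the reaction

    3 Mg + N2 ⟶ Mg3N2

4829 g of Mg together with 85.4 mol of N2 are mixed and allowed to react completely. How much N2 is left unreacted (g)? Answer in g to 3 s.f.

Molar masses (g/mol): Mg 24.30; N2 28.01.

n(Mg) = 4829 / 24.30 = 198.7 mol
n(N2) = 85.40 mol
n/ν for Mg = 198.7/3 = 66.23
n/ν for N2 = 85.40/1 = 85.40
Smallest n/ν is Mg → limiting reagent.
N2 consumed = (1/3) × 198.7 = 66.23 mol
N2 remaining = 85.40 − 66.23 = 19.17 mol
mass = 19.17 × 28.01 = 537.0 g

537 g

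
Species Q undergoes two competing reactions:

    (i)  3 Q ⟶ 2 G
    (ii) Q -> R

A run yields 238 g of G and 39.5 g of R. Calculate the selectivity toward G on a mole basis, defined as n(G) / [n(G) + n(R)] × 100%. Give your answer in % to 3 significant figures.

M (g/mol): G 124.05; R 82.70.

80.1 %

n(G) = 238 / 124.05 = 1.919 mol
n(R) = 39.5 / 82.70 = 0.4776 mol
selectivity = 1.919/(1.919+0.4776) × 100 = 80.07 %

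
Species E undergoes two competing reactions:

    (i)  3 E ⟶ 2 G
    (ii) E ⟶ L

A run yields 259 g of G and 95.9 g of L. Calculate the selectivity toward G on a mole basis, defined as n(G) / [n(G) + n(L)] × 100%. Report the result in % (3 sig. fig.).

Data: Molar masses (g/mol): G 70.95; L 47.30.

n(G) = 259 / 70.95 = 3.650 mol
n(L) = 95.9 / 47.30 = 2.027 mol
selectivity = 3.650/(3.650+2.027) × 100 = 64.29 %

64.3 %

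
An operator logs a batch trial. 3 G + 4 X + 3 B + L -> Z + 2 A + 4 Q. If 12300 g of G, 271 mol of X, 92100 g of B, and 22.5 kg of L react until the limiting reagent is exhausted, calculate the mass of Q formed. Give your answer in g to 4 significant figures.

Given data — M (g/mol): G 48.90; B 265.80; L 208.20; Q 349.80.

94800 g

n(G) = 12300 / 48.90 = 251.5 mol
n(X) = 271.0 mol
n(B) = 92100 / 265.80 = 346.5 mol
n(L) = 22.50×1000 / 208.20 = 108.1 mol
n/ν for G = 251.5/3 = 83.83
n/ν for X = 271.0/4 = 67.75
n/ν for B = 346.5/3 = 115.5
n/ν for L = 108.1/1 = 108.1
Smallest n/ν is X → limiting reagent.
n(Q) = (4/4) × 271.0 = 271.0 mol
mass = 271.0 × 349.80 = 94800 g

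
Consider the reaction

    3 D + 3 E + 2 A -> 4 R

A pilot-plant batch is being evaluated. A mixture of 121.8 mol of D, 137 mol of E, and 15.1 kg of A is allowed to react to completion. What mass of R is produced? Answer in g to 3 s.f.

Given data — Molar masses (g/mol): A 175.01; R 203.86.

n(D) = 121.8 mol
n(E) = 137.0 mol
n(A) = 15.10×1000 / 175.01 = 86.28 mol
n/ν for D = 121.8/3 = 40.60
n/ν for E = 137.0/3 = 45.67
n/ν for A = 86.28/2 = 43.14
Smallest n/ν is D → limiting reagent.
n(R) = (4/3) × 121.8 = 162.4 mol
mass = 162.4 × 203.86 = 33110 g

33100 g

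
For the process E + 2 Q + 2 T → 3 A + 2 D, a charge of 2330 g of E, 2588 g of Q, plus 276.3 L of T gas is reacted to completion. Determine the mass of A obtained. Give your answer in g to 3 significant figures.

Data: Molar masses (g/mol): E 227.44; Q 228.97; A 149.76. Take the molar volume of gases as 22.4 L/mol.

2540 g

n(E) = 2330 / 227.44 = 10.24 mol
n(Q) = 2588 / 228.97 = 11.30 mol
n(T) = 276.3 / 22.4 = 12.33 mol
n/ν for E = 10.24/1 = 10.24
n/ν for Q = 11.30/2 = 5.650
n/ν for T = 12.33/2 = 6.165
Smallest n/ν is Q → limiting reagent.
n(A) = (3/2) × 11.30 = 16.95 mol
mass = 16.95 × 149.76 = 2538 g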